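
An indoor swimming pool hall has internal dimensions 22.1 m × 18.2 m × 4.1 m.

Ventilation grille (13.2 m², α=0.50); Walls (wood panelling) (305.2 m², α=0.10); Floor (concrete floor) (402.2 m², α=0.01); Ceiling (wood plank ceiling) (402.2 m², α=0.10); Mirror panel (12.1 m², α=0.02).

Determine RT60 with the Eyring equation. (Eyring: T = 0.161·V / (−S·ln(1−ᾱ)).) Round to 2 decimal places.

Total surface area S = 13.2 + 305.2 + 402.2 + 402.2 + 12.1 = 1134.9 m².
Σ(Sᵢαᵢ) = 13.2×0.50 + 305.2×0.10 + 402.2×0.01 + 402.2×0.10 + 12.1×0.02 = 81.604.
Mean coefficient ᾱ = A/S = 0.0719.
−S·ln(1−ᾱ) = −1134.9 × ln(1 − 0.0719) = 84.681.
V = 22.1 × 18.2 × 4.1 = 1649.102 m³.
T = 0.161·V/[−S·ln(1−ᾱ)] = 0.161·1649.102/84.681 = 3.14 s.

3.14 s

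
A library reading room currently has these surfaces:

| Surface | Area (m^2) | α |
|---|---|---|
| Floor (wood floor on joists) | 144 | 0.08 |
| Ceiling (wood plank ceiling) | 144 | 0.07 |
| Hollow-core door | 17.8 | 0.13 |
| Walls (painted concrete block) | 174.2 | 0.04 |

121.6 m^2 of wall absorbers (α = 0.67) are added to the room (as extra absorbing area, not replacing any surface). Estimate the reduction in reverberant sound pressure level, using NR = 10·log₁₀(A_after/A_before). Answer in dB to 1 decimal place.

Total absorption A_before = 144×0.08 + 144×0.07 + 17.8×0.13 + 174.2×0.04
  = 11.520 + 10.080 + 2.314 + 6.968 = 30.882 m^2 sabins.
Added absorption = 121.6 × 0.67 = 81.472 sabins.
New total A_after = 112.354 sabins.
NR = 10·log₁₀(112.354/30.882) = 5.6 dB.

5.6 dB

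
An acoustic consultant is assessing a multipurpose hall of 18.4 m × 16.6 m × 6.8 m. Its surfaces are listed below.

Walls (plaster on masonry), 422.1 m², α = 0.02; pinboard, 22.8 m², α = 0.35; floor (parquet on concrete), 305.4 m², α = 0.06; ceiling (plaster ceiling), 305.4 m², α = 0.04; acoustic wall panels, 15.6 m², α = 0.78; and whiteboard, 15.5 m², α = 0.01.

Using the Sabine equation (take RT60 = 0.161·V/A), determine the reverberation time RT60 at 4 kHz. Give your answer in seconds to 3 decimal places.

5.640 s

Summing Sᵢαᵢ: 8.442 + 7.980 + 18.324 + 12.216 + 12.168 + 0.155 → A = 59.285 sabins.
Volume V = 18.4 × 16.6 × 6.8 = 2076.992 m³.
RT60 = 0.161 · V / A = 0.161 × 2076.992 / 59.285 = 5.640 s.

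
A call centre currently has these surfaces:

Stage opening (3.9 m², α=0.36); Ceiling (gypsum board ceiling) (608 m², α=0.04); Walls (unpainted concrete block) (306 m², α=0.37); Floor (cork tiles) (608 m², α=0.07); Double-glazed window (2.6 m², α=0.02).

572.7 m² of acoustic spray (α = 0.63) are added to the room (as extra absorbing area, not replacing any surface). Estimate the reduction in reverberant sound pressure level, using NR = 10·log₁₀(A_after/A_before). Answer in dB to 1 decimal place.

4.8 dB

A_before = Σ Sᵢαᵢ = 3.9·0.36 + 608·0.04 + 306·0.37 + 608·0.07 + 2.6·0.02 = 181.556 sabins.
Treatment contributes 572.7·0.63 = 360.801 sabins.
A_after = 181.556 + 360.801 = 542.357 sabins.
Reduction = 10 log₁₀(A_after/A_before) = 10 log₁₀(2.9873) = 4.8 dB.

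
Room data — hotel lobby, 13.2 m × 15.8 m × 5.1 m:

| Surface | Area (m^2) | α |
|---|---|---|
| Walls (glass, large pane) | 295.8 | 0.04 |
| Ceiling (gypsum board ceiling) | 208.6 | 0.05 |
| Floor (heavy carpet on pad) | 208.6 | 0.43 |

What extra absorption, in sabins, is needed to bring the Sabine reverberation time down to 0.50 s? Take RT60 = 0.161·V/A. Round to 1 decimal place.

Equivalent absorption area: A₁ = 295.8·0.04 + 208.6·0.05 + 208.6·0.43 = 111.960 m^2.
V = 1063.656 m³. Required absorption A₂ = 0.161 × 1063.656 / 0.50 = 342.497 sabins.
Additional absorption ΔA = 342.497 − 111.960 = 230.5 sabins.

230.5 sabins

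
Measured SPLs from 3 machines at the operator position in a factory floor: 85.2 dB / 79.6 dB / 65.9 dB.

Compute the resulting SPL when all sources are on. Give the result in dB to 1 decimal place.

86.3 dB

Sum in the linear (power) domain: Σ 10^(Lᵢ/10) = 10^(85.2/10) + 10^(79.6/10) + 10^(65.9/10) = 4.262e+08.
Back to dB: 10·log₁₀ Σ = 86.3 dB.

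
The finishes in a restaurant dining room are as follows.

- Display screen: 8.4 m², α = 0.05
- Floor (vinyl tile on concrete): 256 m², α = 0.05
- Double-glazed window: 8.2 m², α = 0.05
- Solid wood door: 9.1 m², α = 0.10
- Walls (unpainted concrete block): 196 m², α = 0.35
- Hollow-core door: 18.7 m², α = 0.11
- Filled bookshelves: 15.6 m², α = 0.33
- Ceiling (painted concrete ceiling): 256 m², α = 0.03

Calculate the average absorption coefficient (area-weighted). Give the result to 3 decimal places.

S = Σ Sᵢ = 8.4 + 256 + 8.2 + 9.1 + 196 + 18.7 + 15.6 + 256 = 768.0 m².
Σ(Sᵢαᵢ) = 8.4·0.05 + 256·0.05 + 8.2·0.05 + 9.1·0.10 + 196·0.35 + 18.7·0.11 + 15.6·0.33 + 256·0.03 = 98.025.
ᾱ = 98.025 / 768.0 = 0.128.

0.128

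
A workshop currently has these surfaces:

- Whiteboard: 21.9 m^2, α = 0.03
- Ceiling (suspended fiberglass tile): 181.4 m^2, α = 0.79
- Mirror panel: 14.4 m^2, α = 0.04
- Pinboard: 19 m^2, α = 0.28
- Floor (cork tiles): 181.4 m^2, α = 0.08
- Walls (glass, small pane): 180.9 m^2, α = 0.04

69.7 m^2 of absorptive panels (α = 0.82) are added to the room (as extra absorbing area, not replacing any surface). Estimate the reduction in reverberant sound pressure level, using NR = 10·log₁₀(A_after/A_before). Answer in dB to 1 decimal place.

Total absorption A_before = 21.9*0.03 + 181.4*0.79 + 14.4*0.04 + 19*0.28 + 181.4*0.08 + 180.9*0.04
  = 0.657 + 143.306 + 0.576 + 5.320 + 14.512 + 7.236 = 171.607 m^2 sabins.
Treatment contributes 69.7·0.82 = 57.154 sabins.
A_after = 171.607 + 57.154 = 228.761 sabins.
Reduction = 10 log₁₀(A_after/A_before) = 10 log₁₀(1.3331) = 1.2 dB.

1.2 dB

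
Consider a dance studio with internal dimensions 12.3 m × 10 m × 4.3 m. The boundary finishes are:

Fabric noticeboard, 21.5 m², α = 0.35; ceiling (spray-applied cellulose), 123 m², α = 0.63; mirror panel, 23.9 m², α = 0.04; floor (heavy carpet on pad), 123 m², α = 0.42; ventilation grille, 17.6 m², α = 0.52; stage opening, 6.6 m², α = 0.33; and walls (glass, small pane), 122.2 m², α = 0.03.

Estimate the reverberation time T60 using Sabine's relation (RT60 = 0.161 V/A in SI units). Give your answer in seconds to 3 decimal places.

0.558 seconds

Summing Sᵢαᵢ: 7.525 + 77.490 + 0.956 + 51.660 + 9.152 + 2.178 + 3.666 → A = 152.627 sabins.
Room volume: 528.9 m³.
Sabine: RT60 = 0.161 × 528.9 / 152.627 = 0.558 s.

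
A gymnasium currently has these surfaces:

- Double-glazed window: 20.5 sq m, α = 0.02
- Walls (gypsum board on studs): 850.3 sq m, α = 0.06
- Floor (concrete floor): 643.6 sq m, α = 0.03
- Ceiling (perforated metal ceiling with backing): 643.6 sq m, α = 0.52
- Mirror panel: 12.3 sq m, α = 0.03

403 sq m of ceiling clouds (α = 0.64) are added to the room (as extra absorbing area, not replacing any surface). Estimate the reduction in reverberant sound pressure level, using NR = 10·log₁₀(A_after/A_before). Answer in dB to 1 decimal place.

2.1 dB

Equivalent absorption area: A_before = 20.5×0.02 + 850.3×0.06 + 643.6×0.03 + 643.6×0.52 + 12.3×0.03 = 405.777 sq m.
Added absorption = 403 × 0.64 = 257.920 sabins.
A_after = 405.777 + 257.920 = 663.697 sabins.
NR = 10·log₁₀(663.697/405.777) = 2.1 dB.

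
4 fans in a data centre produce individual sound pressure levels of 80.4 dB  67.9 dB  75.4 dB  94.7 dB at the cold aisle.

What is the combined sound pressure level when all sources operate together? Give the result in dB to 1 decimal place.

94.9 dB

Σ 10^(Lᵢ/10) = 3.102e+09.
Combined level = 10 log₁₀(3.102e+09) = 94.9 dB.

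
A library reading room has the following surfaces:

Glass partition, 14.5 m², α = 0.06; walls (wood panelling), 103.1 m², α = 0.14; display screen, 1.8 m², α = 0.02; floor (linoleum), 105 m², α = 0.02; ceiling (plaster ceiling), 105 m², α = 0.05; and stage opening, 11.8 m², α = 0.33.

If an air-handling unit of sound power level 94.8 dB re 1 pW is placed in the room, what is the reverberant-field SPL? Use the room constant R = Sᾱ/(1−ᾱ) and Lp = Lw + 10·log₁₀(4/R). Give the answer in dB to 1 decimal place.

86.2 dB

A = 26.584 sabins; S = 341.2 m².
ᾱ = 26.584/341.2 = 0.0779; R = Sᾱ/(1−ᾱ) = 26.584/(1−0.0779) = 28.830 m².
Lp = Lw + 10 log₁₀(4/R) = 94.8 -8.58 = 86.2 dB.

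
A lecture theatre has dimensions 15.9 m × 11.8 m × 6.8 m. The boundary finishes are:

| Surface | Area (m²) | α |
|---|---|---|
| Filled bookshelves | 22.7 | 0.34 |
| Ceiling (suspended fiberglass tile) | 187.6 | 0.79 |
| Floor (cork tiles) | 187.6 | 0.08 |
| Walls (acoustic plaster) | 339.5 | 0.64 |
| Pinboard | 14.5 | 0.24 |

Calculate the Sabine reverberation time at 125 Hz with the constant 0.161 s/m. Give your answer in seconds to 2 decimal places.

0.52 seconds

Summing Sᵢαᵢ: 7.718 + 148.204 + 15.008 + 217.280 + 3.480 → A = 391.690 sabins.
Volume V = 15.9 × 11.8 × 6.8 = 1275.816 m³.
T = 0.161 V/A = 0.161·1275.816/391.690 = 0.52 s.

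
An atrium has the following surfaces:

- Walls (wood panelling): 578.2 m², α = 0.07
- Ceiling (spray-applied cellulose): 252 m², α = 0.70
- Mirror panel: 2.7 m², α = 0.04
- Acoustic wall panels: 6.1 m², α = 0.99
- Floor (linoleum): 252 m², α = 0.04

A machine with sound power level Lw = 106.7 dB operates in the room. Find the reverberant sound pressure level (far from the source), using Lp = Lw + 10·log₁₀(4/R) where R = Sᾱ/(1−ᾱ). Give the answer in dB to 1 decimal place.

Σ(Sᵢαᵢ) = 578.2·0.07 + 252·0.70 + 2.7·0.04 + 6.1·0.99 + 252·0.04 = 233.101; total area S = 1091.0 m².
ᾱ = 233.101/1091.0 = 0.2137; R = Sᾱ/(1−ᾱ) = 233.101/(1−0.2137) = 296.453 m².
Lp = 106.7 + 10·log₁₀(4/296.453) = 106.7 + (-18.70) = 88.0 dB.

88.0 dB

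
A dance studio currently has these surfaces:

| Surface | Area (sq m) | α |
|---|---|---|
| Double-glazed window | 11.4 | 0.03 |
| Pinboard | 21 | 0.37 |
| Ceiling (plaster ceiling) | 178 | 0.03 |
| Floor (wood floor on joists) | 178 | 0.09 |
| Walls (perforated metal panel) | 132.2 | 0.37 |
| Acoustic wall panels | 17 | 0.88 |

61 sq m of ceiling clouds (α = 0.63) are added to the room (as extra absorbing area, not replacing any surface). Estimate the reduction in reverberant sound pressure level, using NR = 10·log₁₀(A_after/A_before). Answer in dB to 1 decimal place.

Equivalent absorption area: A_before = 11.4*0.03 + 21*0.37 + 178*0.03 + 178*0.09 + 132.2*0.37 + 17*0.88 = 93.346 sq m.
Added absorption = 61 × 0.63 = 38.430 sabins.
A_after = 93.346 + 38.430 = 131.776 sabins.
NR = 10·log₁₀(131.776/93.346) = 1.5 dB.

1.5 dB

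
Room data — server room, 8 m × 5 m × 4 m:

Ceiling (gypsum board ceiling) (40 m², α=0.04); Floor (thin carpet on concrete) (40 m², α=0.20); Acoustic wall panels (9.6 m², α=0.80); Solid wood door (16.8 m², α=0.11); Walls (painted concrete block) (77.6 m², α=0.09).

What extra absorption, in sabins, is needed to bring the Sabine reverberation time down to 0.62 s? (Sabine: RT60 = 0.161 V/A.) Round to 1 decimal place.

Total absorption A₁ = 40×0.04 + 40×0.20 + 9.6×0.80 + 16.8×0.11 + 77.6×0.09
  = 1.600 + 8.000 + 7.680 + 1.848 + 6.984 = 26.112 m² sabins.
For T = 0.62 s, need A₂ = 0.161·V/T = 0.161·160/0.62 = 41.548 sabins.
Additional absorption ΔA = 41.548 − 26.112 = 15.4 sabins.

15.4 sabins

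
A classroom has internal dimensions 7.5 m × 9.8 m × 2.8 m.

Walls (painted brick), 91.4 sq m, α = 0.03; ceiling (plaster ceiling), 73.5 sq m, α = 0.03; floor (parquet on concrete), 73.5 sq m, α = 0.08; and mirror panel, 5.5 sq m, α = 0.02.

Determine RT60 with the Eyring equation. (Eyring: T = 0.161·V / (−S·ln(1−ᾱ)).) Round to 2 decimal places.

S = Σ Sᵢ = 243.9 sq m.
Σ(Sᵢαᵢ) = 91.4·0.03 + 73.5·0.03 + 73.5·0.08 + 5.5·0.02 = 10.937.
Mean coefficient ᾱ = A/S = 0.0448.
−S·ln(1−ᾱ) = −243.9 × ln(1 − 0.0448) = 11.179.
V = 7.5 × 9.8 × 2.8 = 205.8 m³.
RT60 = 0.161 × 205.8 / 11.179 = 2.96 s.

2.96 s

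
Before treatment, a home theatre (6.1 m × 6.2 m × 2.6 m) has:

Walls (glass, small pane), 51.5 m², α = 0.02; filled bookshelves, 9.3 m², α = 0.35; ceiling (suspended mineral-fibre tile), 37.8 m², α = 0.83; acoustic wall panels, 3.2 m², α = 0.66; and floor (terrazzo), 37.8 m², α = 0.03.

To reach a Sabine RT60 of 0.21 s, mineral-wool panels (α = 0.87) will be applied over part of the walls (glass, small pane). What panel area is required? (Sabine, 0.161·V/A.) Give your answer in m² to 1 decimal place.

42.9

A₁ = Σ Sᵢαᵢ = 51.5*0.02 + 9.3*0.35 + 37.8*0.83 + 3.2*0.66 + 37.8*0.03 = 38.905 sabins.
V = 98.332 m³. Target absorption A₂ = 0.161 × 98.332 / 0.21 = 75.388 sabins.
Absorption to add: 75.388 − 38.905 = 36.483 sabins.
Net gain per m²: Δα = 0.87 − 0.02 = 0.85.
Panel area = 36.483 / 0.85 = 42.9 m².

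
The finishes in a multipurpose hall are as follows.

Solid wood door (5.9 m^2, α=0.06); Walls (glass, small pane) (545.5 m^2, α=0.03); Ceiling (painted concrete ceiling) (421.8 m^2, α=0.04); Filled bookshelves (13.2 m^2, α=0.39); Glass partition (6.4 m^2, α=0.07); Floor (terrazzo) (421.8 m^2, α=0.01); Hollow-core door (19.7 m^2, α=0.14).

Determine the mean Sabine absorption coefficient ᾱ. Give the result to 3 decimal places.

0.032

S = Σ Sᵢ = 5.9 + 545.5 + 421.8 + 13.2 + 6.4 + 421.8 + 19.7 = 1434.3 m^2.
Weighted sum Σ Sα = 46.163.
ᾱ = 46.163 / 1434.3 = 0.032.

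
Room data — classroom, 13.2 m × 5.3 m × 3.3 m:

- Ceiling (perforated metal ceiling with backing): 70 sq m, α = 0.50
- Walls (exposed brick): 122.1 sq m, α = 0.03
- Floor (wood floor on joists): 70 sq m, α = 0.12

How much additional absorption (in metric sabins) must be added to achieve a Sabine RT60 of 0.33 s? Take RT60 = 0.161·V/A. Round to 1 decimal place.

65.6 sabins

A₁ = Σ Sᵢαᵢ = 70×0.50 + 122.1×0.03 + 70×0.12 = 47.063 sabins.
V = 230.868 m³. Required absorption A₂ = 0.161 × 230.868 / 0.33 = 112.636 sabins.
Additional absorption ΔA = 112.636 − 47.063 = 65.6 sabins.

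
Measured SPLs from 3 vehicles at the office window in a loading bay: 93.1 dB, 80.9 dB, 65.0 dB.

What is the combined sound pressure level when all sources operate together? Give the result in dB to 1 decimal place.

93.4 dB

Σ 10^(Lᵢ/10) = 2.168e+09.
Combined level = 10 log₁₀(2.168e+09) = 93.4 dB.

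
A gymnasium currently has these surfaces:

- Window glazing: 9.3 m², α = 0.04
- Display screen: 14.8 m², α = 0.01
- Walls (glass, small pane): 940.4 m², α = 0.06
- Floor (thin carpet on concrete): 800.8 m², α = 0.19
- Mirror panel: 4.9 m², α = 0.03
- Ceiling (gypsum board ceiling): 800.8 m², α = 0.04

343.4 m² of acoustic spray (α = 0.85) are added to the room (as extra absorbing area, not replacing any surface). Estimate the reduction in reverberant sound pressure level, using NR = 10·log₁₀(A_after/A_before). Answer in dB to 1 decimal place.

3.4 dB

Equivalent absorption area: A_before = 9.3*0.04 + 14.8*0.01 + 940.4*0.06 + 800.8*0.19 + 4.9*0.03 + 800.8*0.04 = 241.275 m².
Treatment contributes 343.4·0.85 = 291.890 sabins.
New total A_after = 533.165 sabins.
Reduction = 10 log₁₀(A_after/A_before) = 10 log₁₀(2.2098) = 3.4 dB.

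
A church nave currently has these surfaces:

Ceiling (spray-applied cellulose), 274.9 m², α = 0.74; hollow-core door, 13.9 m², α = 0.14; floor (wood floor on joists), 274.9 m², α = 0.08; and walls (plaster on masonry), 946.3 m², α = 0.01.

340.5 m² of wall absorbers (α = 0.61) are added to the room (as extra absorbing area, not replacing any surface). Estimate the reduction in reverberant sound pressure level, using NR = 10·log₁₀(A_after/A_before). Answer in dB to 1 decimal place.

2.7 dB

A_before = Σ Sᵢαᵢ = 274.9·0.74 + 13.9·0.14 + 274.9·0.08 + 946.3·0.01 = 236.827 sabins.
Treatment contributes 340.5·0.61 = 207.705 sabins.
New total A_after = 444.532 sabins.
Reduction = 10 log₁₀(A_after/A_before) = 10 log₁₀(1.8770) = 2.7 dB.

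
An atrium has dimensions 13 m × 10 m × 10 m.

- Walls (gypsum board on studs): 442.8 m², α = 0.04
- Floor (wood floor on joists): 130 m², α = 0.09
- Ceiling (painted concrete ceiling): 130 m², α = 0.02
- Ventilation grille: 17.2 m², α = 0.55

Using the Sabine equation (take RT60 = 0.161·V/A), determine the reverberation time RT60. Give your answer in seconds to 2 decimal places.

A = Σ Sᵢαᵢ = 442.8*0.04 + 130*0.09 + 130*0.02 + 17.2*0.55 = 41.472 sabins.
Volume V = 13 × 10 × 10 = 1300 m³.
Sabine: RT60 = 0.161 × 1300 / 41.472 = 5.05 s.

5.05 sec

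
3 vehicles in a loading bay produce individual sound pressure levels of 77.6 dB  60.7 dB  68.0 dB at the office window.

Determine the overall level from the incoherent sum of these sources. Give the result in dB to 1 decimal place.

Converting to relative power and adding: 10^(77.6/10) + 10^(60.7/10) + 10^(68.0/10) = 6.503e+07.
L_total = 10·log₁₀(6.503e+07) = 78.1 dB.

78.1 dB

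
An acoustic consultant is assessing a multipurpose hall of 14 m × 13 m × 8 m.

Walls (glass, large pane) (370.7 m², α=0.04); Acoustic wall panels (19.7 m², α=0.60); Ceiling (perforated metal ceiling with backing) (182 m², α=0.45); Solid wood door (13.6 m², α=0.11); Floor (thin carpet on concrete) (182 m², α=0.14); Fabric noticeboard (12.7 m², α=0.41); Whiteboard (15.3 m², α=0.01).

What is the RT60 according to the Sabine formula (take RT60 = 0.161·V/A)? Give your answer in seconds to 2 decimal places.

Equivalent absorption area: A = 370.7·0.04 + 19.7·0.60 + 182·0.45 + 13.6·0.11 + 182·0.14 + 12.7·0.41 + 15.3·0.01 = 140.884 m².
Volume V = 14 × 13 × 8 = 1456 m³.
RT60 = 0.161 · V / A = 0.161 × 1456 / 140.884 = 1.66 s.

1.66 s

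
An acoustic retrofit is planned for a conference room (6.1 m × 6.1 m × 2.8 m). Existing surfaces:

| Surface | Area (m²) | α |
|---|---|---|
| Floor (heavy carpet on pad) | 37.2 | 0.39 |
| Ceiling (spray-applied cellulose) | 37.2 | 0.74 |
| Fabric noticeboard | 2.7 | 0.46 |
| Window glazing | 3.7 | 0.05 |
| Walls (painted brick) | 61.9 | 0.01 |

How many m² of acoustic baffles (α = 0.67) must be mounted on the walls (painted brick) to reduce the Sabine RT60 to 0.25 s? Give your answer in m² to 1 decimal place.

Equivalent absorption area: A₁ = 37.2·0.39 + 37.2·0.74 + 2.7·0.46 + 3.7·0.05 + 61.9·0.01 = 44.082 m².
V = 104.188 m³. Target absorption A₂ = 0.161 × 104.188 / 0.25 = 67.097 sabins.
ΔA needed = 67.097 − 44.082 = 23.015 sabins.
Each m² of panel replacing the walls (painted brick) adds (0.67 − 0.01) = 0.66 sabins.
Panel area = 23.015 / 0.66 = 34.9 m².

34.9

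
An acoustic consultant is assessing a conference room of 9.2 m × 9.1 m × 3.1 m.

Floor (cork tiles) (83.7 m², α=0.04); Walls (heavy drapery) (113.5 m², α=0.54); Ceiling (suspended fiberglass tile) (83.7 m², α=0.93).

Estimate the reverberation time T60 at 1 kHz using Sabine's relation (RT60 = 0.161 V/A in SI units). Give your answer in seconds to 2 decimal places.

0.29 s

Equivalent absorption area: A = 83.7×0.04 + 113.5×0.54 + 83.7×0.93 = 142.479 m².
Room volume: 259.532 m³.
Sabine: RT60 = 0.161 × 259.532 / 142.479 = 0.29 s.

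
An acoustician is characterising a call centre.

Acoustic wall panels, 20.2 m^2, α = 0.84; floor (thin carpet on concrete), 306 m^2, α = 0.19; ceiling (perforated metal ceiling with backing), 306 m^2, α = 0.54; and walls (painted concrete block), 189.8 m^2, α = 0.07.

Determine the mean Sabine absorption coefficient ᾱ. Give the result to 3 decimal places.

Total surface area S = 822.0 m^2.
A = 20.2·0.84 + 306·0.19 + 306·0.54 + 189.8·0.07 = 253.634 sabins.
ᾱ = A/S = 0.309.

0.309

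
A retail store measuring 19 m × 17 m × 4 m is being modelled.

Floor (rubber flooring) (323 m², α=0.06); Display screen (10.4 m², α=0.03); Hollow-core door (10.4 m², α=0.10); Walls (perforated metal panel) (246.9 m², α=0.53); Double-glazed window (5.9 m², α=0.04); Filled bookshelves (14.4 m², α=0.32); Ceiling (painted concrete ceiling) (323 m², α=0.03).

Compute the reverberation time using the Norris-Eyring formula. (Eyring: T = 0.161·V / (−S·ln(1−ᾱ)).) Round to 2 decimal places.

1.14 sec

S = Σ Sᵢ = 934.0 m².
Absorption A = 323·0.06 + 10.4·0.03 + 10.4·0.10 + 246.9·0.53 + 5.9·0.04 + 14.4·0.32 + 323·0.03 = 166.123 sabins.
Mean coefficient ᾱ = A/S = 0.1779.
Eyring denominator: −S ln(1−ᾱ) = 182.964.
V = 19 × 17 × 4 = 1292 m³.
RT60 = 0.161 × 1292 / 182.964 = 1.14 s.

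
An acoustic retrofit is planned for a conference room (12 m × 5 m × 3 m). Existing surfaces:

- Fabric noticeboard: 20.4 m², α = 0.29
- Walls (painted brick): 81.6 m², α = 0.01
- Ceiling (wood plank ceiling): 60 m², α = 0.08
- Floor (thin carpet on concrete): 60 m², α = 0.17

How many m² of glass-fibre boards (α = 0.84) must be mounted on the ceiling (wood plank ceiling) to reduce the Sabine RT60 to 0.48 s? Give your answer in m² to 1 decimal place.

50.8

Total absorption A₁ = 20.4·0.29 + 81.6·0.01 + 60·0.08 + 60·0.17
  = 5.916 + 0.816 + 4.800 + 10.200 = 21.732 m² sabins.
V = 180 m³. Target absorption A₂ = 0.161 × 180 / 0.48 = 60.375 sabins.
Absorption to add: 60.375 − 21.732 = 38.643 sabins.
Each m² of panel replacing the ceiling (wood plank ceiling) adds (0.84 − 0.08) = 0.76 sabins.
Area = ΔA/Δα = 38.643/0.76 = 50.8 m².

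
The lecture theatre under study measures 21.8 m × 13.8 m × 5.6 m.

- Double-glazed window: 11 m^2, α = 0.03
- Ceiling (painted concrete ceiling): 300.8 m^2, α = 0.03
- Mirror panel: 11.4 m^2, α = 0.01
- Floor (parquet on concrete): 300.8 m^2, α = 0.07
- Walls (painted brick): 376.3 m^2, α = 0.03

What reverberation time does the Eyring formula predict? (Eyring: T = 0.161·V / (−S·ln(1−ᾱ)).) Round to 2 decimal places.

Total surface area S = 11 + 300.8 + 11.4 + 300.8 + 376.3 = 1000.3 m^2.
Absorption A = 11×0.03 + 300.8×0.03 + 11.4×0.01 + 300.8×0.07 + 376.3×0.03 = 41.813 sabins.
ᾱ = 41.813 / 1000.3 = 0.0418.
Eyring denominator: −S ln(1−ᾱ) = 42.712.
V = 21.8 × 13.8 × 5.6 = 1684.704 m³.
RT60 = 0.161 × 1684.704 / 42.712 = 6.35 s.

6.35 seconds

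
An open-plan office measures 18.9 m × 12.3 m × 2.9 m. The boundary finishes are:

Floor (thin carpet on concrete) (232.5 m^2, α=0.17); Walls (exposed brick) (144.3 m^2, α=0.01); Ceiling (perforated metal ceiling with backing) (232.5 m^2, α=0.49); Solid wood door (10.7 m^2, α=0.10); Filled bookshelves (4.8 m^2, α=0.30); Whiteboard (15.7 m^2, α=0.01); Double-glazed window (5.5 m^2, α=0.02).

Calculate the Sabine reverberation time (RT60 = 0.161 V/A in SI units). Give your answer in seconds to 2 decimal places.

0.69 s

Summing Sᵢαᵢ: 39.525 + 1.443 + 113.925 + 1.070 + 1.440 + 0.157 + 0.110 → A = 157.670 sabins.
Volume V = 18.9 × 12.3 × 2.9 = 674.163 m³.
Sabine: RT60 = 0.161 × 674.163 / 157.670 = 0.69 s.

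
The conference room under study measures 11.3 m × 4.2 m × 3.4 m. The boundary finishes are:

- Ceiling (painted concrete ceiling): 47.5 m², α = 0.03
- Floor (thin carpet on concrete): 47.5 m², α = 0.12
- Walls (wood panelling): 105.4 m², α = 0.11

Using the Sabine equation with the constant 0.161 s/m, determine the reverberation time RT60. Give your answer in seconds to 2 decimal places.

A = Σ Sᵢαᵢ = 47.5×0.03 + 47.5×0.12 + 105.4×0.11 = 18.719 sabins.
Volume V = 11.3 × 4.2 × 3.4 = 161.364 m³.
RT60 = 0.161 · V / A = 0.161 × 161.364 / 18.719 = 1.39 s.

1.39 sec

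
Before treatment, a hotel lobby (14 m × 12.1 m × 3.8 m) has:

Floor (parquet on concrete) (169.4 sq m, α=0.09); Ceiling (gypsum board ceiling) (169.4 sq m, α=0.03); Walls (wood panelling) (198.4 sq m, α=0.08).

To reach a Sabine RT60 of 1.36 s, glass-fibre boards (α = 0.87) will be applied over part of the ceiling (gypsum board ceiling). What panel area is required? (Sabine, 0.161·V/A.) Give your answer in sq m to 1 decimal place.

Total absorption A₁ = 169.4*0.09 + 169.4*0.03 + 198.4*0.08
  = 15.246 + 5.082 + 15.872 = 36.200 sq m sabins.
V = 643.72 m³. Target absorption A₂ = 0.161 × 643.72 / 1.36 = 76.205 sabins.
Absorption to add: 76.205 − 36.200 = 40.005 sabins.
Each sq m of panel replacing the ceiling (gypsum board ceiling) adds (0.87 − 0.03) = 0.84 sabins.
Panel area = 40.005 / 0.84 = 47.6 sq m.

47.6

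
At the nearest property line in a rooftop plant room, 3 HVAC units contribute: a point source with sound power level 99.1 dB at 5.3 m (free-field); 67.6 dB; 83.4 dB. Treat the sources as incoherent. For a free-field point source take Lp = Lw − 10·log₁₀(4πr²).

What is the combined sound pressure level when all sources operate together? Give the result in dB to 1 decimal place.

Source at 5.3 m: Lp = 99.1 − 10·log₁₀(4π·5.3²) = 99.1 − 10·log₁₀(352.989) = 73.6 dB.
Sum in the linear (power) domain: Σ 10^(Lᵢ/10) = 10^(73.6/10) + 10^(67.6/10) + 10^(83.4/10) = 2.474e+08.
L_total = 10·log₁₀(2.474e+08) = 83.9 dB.

83.9 dB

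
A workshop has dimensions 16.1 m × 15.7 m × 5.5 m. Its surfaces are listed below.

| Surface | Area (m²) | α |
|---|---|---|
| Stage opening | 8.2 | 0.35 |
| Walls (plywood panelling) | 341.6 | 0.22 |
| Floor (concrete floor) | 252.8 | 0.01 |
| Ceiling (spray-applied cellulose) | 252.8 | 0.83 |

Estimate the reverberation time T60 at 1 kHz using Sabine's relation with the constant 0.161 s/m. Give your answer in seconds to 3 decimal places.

0.771 sec

Summing Sᵢαᵢ: 2.870 + 75.152 + 2.528 + 209.824 → A = 290.374 sabins.
Room volume: 1390.235 m³.
RT60 = 0.161 · V / A = 0.161 × 1390.235 / 290.374 = 0.771 s.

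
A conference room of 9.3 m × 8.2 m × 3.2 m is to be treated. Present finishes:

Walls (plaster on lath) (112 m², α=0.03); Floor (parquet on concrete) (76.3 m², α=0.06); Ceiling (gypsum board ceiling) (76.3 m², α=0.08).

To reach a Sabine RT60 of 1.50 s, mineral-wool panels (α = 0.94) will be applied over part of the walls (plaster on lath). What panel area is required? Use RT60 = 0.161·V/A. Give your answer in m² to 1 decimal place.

Summing Sᵢαᵢ: 3.360 + 4.578 + 6.104 → A₁ = 14.042 sabins.
V = 244.032 m³. Target absorption A₂ = 0.161 × 244.032 / 1.50 = 26.193 sabins.
Absorption to add: 26.193 − 14.042 = 12.151 sabins.
Net gain per m²: Δα = 0.94 − 0.03 = 0.91.
Area = ΔA/Δα = 12.151/0.91 = 13.4 m².

13.4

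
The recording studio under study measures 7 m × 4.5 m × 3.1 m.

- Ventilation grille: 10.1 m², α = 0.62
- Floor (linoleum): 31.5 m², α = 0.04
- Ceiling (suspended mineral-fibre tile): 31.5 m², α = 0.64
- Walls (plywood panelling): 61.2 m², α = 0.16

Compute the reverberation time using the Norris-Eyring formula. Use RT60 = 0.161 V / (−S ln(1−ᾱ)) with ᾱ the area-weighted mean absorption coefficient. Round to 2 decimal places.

0.36 seconds

S = Σ Sᵢ = 134.3 m².
Absorption A = 10.1×0.62 + 31.5×0.04 + 31.5×0.64 + 61.2×0.16 = 37.474 sabins.
Mean coefficient ᾱ = A/S = 0.2790.
Eyring denominator: −S ln(1−ᾱ) = 43.932.
V = 7 × 4.5 × 3.1 = 97.65 m³.
RT60 = 0.161 × 97.65 / 43.932 = 0.36 s.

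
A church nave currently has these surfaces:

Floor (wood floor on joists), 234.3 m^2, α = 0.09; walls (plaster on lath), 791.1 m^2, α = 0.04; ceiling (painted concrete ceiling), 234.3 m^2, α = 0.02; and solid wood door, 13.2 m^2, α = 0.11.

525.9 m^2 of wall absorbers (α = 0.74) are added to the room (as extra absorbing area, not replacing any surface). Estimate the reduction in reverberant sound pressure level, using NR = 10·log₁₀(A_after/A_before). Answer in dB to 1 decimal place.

8.8 dB

Total absorption A_before = 234.3·0.09 + 791.1·0.04 + 234.3·0.02 + 13.2·0.11
  = 21.087 + 31.644 + 4.686 + 1.452 = 58.869 m^2 sabins.
Added absorption = 525.9 × 0.74 = 389.166 sabins.
A_after = 58.869 + 389.166 = 448.035 sabins.
NR = 10·log₁₀(448.035/58.869) = 8.8 dB.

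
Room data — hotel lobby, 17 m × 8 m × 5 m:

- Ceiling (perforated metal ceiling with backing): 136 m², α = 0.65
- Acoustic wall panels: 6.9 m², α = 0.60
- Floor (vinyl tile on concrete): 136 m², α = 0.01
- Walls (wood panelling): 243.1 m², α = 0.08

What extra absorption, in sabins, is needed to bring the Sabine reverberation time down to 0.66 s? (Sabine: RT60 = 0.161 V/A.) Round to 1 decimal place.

52.5 sabins

A₁ = Σ Sᵢαᵢ = 136*0.65 + 6.9*0.60 + 136*0.01 + 243.1*0.08 = 113.348 sabins.
V = 680 m³. Required absorption A₂ = 0.161 × 680 / 0.66 = 165.879 sabins.
Shortfall: 165.879 − 113.348 = 52.5 sabins.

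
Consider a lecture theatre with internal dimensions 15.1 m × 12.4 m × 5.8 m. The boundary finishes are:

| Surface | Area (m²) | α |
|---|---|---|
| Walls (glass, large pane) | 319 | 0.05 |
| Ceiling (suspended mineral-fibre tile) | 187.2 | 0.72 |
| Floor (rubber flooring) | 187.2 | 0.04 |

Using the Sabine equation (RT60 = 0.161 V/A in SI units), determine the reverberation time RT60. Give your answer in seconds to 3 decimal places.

A = Σ Sᵢαᵢ = 319*0.05 + 187.2*0.72 + 187.2*0.04 = 158.222 sabins.
Volume V = 15.1 × 12.4 × 5.8 = 1085.992 m³.
Sabine: RT60 = 0.161 × 1085.992 / 158.222 = 1.105 s.

1.105 s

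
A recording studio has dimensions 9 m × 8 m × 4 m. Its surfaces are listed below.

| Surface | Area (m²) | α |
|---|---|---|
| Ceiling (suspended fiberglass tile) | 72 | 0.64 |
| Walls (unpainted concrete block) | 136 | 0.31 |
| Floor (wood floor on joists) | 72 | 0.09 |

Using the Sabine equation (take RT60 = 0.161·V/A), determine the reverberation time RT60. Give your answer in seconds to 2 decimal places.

A = Σ Sᵢαᵢ = 72·0.64 + 136·0.31 + 72·0.09 = 94.720 sabins.
Volume V = 9 × 8 × 4 = 288 m³.
T = 0.161 V/A = 0.161·288/94.720 = 0.49 s.

0.49 s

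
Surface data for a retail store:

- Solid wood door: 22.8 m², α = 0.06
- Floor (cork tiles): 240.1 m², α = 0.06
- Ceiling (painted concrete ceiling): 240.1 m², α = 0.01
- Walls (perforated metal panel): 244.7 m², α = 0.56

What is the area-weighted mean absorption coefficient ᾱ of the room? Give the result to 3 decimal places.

0.208

S = Σ Sᵢ = 22.8 + 240.1 + 240.1 + 244.7 = 747.7 m².
Σ(Sᵢαᵢ) = 22.8×0.06 + 240.1×0.06 + 240.1×0.01 + 244.7×0.56 = 155.207.
ᾱ = A/S = 0.208.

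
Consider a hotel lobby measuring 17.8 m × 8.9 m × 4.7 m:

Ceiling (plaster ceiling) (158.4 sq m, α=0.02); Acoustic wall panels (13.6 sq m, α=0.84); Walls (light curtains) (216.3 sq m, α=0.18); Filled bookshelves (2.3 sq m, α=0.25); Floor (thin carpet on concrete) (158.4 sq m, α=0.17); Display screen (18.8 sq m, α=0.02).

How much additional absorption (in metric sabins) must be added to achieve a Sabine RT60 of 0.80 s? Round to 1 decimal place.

Equivalent absorption area: A₁ = 158.4×0.02 + 13.6×0.84 + 216.3×0.18 + 2.3×0.25 + 158.4×0.17 + 18.8×0.02 = 81.405 sq m.
Target A₂ = 0.161·744.574/0.80 = 149.846 sabins (V = 744.574 m³).
ΔA = A₂ − A₁ = 149.846 − 81.405 = 68.4 sabins.

68.4 sabins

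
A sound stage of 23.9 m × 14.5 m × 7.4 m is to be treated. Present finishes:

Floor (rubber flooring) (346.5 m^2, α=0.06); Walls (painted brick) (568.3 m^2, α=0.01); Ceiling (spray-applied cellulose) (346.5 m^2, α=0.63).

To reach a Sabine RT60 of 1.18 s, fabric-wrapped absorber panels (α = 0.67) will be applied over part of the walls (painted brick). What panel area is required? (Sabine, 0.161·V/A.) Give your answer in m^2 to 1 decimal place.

159.3

A₁ = Σ Sᵢαᵢ = 346.5·0.06 + 568.3·0.01 + 346.5·0.63 = 244.768 sabins.
V = 2564.47 m³. Target absorption A₂ = 0.161 × 2564.47 / 1.18 = 349.898 sabins.
ΔA needed = 349.898 − 244.768 = 105.130 sabins.
Each m^2 of panel replacing the walls (painted brick) adds (0.67 − 0.01) = 0.66 sabins.
Area = ΔA/Δα = 105.130/0.66 = 159.3 m^2.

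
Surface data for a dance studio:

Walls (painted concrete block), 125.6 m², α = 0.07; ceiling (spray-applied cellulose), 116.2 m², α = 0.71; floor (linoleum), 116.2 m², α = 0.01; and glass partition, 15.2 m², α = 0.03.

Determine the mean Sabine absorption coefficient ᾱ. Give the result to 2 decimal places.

Total surface area S = 373.2 m².
Σ(Sᵢαᵢ) = 125.6×0.07 + 116.2×0.71 + 116.2×0.01 + 15.2×0.03 = 92.912.
ᾱ = 92.912 / 373.2 = 0.25.

0.25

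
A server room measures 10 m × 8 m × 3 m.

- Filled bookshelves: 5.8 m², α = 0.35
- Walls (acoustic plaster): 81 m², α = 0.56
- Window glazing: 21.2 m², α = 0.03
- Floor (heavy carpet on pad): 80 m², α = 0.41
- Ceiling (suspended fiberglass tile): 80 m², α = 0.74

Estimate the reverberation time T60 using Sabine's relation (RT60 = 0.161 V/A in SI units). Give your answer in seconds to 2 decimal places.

0.28 sec

Total absorption A = 5.8×0.35 + 81×0.56 + 21.2×0.03 + 80×0.41 + 80×0.74
  = 2.030 + 45.360 + 0.636 + 32.800 + 59.200 = 140.026 m² sabins.
V = 10·8·3 = 240 m³.
Sabine: RT60 = 0.161 × 240 / 140.026 = 0.28 s.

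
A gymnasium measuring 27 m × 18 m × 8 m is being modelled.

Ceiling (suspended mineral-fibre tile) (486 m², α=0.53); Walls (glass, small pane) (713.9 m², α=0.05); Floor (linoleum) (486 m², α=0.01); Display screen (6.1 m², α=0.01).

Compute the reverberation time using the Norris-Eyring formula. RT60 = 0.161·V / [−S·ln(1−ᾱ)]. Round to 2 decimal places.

Total surface area S = 486 + 713.9 + 486 + 6.1 = 1692.0 m².
Absorption A = 486·0.53 + 713.9·0.05 + 486·0.01 + 6.1·0.01 = 298.196 sabins.
ᾱ = 298.196 / 1692.0 = 0.1762.
−S·ln(1−ᾱ) = −1692.0 × ln(1 − 0.1762) = 327.956.
V = 27 × 18 × 8 = 3888 m³.
T = 0.161·V/[−S·ln(1−ᾱ)] = 0.161·3888/327.956 = 1.91 s.

1.91 sec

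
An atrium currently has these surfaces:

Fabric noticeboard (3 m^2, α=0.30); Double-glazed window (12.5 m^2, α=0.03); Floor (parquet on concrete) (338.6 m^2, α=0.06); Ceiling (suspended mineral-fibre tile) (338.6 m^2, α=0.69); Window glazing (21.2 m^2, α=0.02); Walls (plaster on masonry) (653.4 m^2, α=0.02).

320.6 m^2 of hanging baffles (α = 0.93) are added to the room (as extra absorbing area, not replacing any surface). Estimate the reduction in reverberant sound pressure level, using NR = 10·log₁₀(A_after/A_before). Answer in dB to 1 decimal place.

Summing Sᵢαᵢ: 0.900 + 0.375 + 20.316 + 233.634 + 0.424 + 13.068 → A_before = 268.717 sabins.
Treatment contributes 320.6·0.93 = 298.158 sabins.
New total A_after = 566.875 sabins.
Reduction = 10 log₁₀(A_after/A_before) = 10 log₁₀(2.1096) = 3.2 dB.

3.2 dB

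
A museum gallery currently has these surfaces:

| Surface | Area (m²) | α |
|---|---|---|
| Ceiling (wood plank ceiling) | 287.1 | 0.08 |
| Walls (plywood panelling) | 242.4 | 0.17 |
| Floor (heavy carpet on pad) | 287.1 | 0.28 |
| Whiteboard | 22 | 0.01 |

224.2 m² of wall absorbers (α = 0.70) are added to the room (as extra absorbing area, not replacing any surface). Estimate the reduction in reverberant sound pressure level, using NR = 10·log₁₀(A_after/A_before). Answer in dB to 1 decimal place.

Total absorption A_before = 287.1·0.08 + 242.4·0.17 + 287.1·0.28 + 22·0.01
  = 22.968 + 41.208 + 80.388 + 0.220 = 144.784 m² sabins.
Added absorption = 224.2 × 0.70 = 156.940 sabins.
A_after = 144.784 + 156.940 = 301.724 sabins.
NR = 10·log₁₀(301.724/144.784) = 3.2 dB.

3.2 dB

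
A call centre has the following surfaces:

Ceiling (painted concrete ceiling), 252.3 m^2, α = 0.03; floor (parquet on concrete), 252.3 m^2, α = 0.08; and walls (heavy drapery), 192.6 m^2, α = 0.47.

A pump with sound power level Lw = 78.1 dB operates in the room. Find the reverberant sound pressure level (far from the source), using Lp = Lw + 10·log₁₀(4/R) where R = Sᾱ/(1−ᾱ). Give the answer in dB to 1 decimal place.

Σ(Sᵢαᵢ) = 252.3×0.03 + 252.3×0.08 + 192.6×0.47 = 118.275; total area S = 697.2 m^2.
ᾱ = 118.275/697.2 = 0.1696; R = Sᾱ/(1−ᾱ) = 118.275/(1−0.1696) = 142.431 m^2.
Lp = 78.1 + 10·log₁₀(4/142.431) = 78.1 + (-15.52) = 62.6 dB.

62.6 dB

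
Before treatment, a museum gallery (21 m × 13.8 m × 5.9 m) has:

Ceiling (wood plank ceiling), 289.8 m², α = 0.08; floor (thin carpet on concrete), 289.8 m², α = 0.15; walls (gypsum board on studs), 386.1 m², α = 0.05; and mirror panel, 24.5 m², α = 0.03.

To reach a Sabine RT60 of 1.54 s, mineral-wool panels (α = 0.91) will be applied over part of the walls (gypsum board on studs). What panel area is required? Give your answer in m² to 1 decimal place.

A₁ = Σ Sᵢαᵢ = 289.8×0.08 + 289.8×0.15 + 386.1×0.05 + 24.5×0.03 = 86.694 sabins.
V = 1709.82 m³. Target absorption A₂ = 0.161 × 1709.82 / 1.54 = 178.754 sabins.
Absorption to add: 178.754 − 86.694 = 92.060 sabins.
Each m² of panel replacing the walls (gypsum board on studs) adds (0.91 − 0.05) = 0.86 sabins.
Area = ΔA/Δα = 92.060/0.86 = 107.0 m².

107.0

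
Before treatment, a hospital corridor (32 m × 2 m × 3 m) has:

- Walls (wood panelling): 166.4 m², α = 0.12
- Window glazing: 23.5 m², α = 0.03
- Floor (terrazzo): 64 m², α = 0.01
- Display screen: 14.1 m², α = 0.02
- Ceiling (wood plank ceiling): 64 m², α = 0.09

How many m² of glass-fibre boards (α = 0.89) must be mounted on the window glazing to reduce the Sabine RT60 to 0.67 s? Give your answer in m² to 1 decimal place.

21.8

Equivalent absorption area: A₁ = 166.4·0.12 + 23.5·0.03 + 64·0.01 + 14.1·0.02 + 64·0.09 = 27.355 m².
V = 192 m³. Target absorption A₂ = 0.161 × 192 / 0.67 = 46.137 sabins.
Absorption to add: 46.137 − 27.355 = 18.782 sabins.
Net gain per m²: Δα = 0.89 − 0.03 = 0.86.
Panel area = 18.782 / 0.86 = 21.8 m².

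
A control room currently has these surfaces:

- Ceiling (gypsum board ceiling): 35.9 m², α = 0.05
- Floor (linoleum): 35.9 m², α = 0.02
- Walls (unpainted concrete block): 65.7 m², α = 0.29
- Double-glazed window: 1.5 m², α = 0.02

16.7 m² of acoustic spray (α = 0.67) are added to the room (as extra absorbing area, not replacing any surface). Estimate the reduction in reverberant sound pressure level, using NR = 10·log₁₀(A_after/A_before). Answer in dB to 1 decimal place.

1.8 dB

Total absorption A_before = 35.9·0.05 + 35.9·0.02 + 65.7·0.29 + 1.5·0.02
  = 1.795 + 0.718 + 19.053 + 0.030 = 21.596 m² sabins.
Added absorption = 16.7 × 0.67 = 11.189 sabins.
New total A_after = 32.785 sabins.
Reduction = 10 log₁₀(A_after/A_before) = 10 log₁₀(1.5181) = 1.8 dB.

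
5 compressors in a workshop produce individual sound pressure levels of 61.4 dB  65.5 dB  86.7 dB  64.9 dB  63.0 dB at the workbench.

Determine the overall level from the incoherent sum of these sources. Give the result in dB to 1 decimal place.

Sum in the linear (power) domain: Σ 10^(Lᵢ/10) = 10^(61.4/10) + 10^(65.5/10) + 10^(86.7/10) + 10^(64.9/10) + 10^(63.0/10) = 4.777e+08.
L_total = 10·log₁₀(4.777e+08) = 86.8 dB.

86.8 dB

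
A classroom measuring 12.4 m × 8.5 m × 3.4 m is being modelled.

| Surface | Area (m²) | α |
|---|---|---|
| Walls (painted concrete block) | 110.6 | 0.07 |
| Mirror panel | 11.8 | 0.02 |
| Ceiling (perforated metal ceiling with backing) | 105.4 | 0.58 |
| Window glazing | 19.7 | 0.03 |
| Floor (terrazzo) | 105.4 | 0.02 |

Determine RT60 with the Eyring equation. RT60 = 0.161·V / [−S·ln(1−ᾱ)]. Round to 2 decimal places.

0.72 s

S = Σ Sᵢ = 352.9 m².
Absorption A = 110.6·0.07 + 11.8·0.02 + 105.4·0.58 + 19.7·0.03 + 105.4·0.02 = 71.809 sabins.
Mean coefficient ᾱ = A/S = 0.2035.
−S·ln(1−ᾱ) = −352.9 × ln(1 − 0.2035) = 80.295.
V = 12.4 × 8.5 × 3.4 = 358.36 m³.
T = 0.161·V/[−S·ln(1−ᾱ)] = 0.161·358.36/80.295 = 0.72 s.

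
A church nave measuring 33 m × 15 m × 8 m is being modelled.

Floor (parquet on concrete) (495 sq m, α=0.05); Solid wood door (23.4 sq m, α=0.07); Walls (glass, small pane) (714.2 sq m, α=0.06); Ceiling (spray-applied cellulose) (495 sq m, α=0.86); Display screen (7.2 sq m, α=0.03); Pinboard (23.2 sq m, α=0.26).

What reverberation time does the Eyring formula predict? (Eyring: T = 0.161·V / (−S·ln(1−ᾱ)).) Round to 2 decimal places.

S = Σ Sᵢ = 1758.0 sq m.
Σ(Sᵢαᵢ) = 495×0.05 + 23.4×0.07 + 714.2×0.06 + 495×0.86 + 7.2×0.03 + 23.2×0.26 = 501.188.
ᾱ = 501.188 / 1758.0 = 0.2851.
Eyring denominator: −S ln(1−ᾱ) = 590.007.
V = 33 × 15 × 8 = 3960 m³.
T = 0.161·V/[−S·ln(1−ᾱ)] = 0.161·3960/590.007 = 1.08 s.

1.08 s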